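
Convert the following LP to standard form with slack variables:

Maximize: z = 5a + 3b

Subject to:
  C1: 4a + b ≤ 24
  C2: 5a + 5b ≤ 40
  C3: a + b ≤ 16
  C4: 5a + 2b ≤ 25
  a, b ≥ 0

max z = 5a + 3b

s.t.
  4a + b + s1 = 24
  5a + 5b + s2 = 40
  a + b + s3 = 16
  5a + 2b + s4 = 25
  a, b, s1, s2, s3, s4 ≥ 0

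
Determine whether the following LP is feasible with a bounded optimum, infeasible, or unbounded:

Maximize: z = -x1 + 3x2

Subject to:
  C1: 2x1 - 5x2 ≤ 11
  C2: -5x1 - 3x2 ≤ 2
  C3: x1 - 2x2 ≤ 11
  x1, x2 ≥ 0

Unbounded (objective can increase without bound)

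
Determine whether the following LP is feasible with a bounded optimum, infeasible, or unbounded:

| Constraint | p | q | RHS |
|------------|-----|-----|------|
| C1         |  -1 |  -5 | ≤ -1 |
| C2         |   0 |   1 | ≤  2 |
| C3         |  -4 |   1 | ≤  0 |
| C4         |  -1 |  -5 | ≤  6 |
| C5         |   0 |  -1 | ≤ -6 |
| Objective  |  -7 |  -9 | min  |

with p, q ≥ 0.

Infeasible (no feasible solution exists)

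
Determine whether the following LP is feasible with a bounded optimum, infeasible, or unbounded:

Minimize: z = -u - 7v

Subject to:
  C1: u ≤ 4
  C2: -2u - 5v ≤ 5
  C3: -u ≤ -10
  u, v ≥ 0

Infeasible (no feasible solution exists)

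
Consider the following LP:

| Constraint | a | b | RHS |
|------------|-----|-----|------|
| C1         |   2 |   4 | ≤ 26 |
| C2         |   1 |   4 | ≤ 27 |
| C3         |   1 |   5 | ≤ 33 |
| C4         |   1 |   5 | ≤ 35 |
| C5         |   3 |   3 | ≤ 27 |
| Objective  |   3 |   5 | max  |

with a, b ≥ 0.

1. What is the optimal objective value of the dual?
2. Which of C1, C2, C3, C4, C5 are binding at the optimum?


1. 35
2. C1, C5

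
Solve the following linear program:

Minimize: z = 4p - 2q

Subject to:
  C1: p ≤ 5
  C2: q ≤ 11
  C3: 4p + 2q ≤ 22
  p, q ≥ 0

Evaluate the objective at each vertex of the feasible region:
  z(0, 0) = 0
  z(5, 0) = 20
  z(5, 1) = 18
  z(0, 11) = -22  ←
The minimum is at p = 0, q = 11.

p = 0, q = 11, z = -22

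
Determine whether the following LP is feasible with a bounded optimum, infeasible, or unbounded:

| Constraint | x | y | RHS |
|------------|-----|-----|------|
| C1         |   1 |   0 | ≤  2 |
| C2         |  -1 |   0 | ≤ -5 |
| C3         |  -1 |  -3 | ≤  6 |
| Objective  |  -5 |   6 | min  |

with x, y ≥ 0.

Infeasible (no feasible solution exists)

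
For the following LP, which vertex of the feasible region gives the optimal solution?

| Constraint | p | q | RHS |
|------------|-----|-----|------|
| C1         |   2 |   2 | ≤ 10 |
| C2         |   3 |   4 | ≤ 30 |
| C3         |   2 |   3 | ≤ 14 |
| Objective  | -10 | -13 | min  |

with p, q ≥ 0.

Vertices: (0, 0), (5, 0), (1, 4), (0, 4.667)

Evaluate the objective at each vertex of the feasible region:
  z(0, 0) = 0
  z(5, 0) = -50
  z(1, 4) = -62  ←
  z(0, 4.667) = -60.67
The minimum is at p = 1, q = 4.

(1, 4)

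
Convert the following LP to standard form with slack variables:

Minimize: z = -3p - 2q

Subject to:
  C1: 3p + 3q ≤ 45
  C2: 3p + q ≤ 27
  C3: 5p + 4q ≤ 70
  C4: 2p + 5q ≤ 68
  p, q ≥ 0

min z = -3p - 2q

s.t.
  3p + 3q + s1 = 45
  3p + q + s2 = 27
  5p + 4q + s3 = 70
  2p + 5q + s4 = 68
  p, q, s1, s2, s3, s4 ≥ 0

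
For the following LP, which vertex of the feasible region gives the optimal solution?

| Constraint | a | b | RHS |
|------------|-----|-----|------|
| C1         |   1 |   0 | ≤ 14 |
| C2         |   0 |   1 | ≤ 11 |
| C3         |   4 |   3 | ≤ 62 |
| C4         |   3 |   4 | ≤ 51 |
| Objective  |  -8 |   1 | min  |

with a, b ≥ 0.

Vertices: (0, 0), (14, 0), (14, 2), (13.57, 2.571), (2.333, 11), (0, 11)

Evaluate the objective at each vertex of the feasible region:
  z(0, 0) = 0
  z(14, 0) = -112  ←
  z(14, 2) = -110
  z(13.57, 2.571) = -106
  z(2.333, 11) = -7.667
  z(0, 11) = 11
The minimum is at a = 14, b = 0.

(14, 0)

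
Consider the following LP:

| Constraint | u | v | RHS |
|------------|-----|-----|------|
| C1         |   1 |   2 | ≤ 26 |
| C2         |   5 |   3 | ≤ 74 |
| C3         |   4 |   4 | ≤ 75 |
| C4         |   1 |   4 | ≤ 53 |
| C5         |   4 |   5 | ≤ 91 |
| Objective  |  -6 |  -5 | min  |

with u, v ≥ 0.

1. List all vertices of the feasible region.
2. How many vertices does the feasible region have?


1. (0, 0), (14.8, 0), (10, 8), (0, 13)
2. 4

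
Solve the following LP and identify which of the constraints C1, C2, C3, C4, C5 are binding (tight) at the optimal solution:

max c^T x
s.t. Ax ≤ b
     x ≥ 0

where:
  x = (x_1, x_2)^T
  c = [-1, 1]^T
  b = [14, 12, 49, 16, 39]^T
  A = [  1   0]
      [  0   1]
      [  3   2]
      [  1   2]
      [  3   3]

At x_1 = 0, x_2 = 8, compute slack b - a·x for each constraint:
  C1: 14 − 0 = 14  (slack)
  C2: 12 − 8 = 4  (slack)
  C3: 49 − 16 = 33  (slack)
  C4: 16 − 16 = 0  (binding)
  C5: 39 − 24 = 15  (slack)

Optimal: x_1 = 0, x_2 = 8
Binding: C4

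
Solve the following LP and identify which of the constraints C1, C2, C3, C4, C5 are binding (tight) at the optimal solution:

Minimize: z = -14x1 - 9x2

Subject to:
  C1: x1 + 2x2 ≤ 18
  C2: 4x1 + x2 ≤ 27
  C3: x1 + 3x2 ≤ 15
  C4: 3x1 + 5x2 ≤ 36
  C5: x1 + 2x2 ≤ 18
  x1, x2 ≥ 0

At x1 = 6, x2 = 3, compute slack b - a·x for each constraint:
  C1: 18 − 12 = 6  (slack)
  C2: 27 − 27 = 0  (binding)
  C3: 15 − 15 = 0  (binding)
  C4: 36 − 33 = 3  (slack)
  C5: 18 − 12 = 6  (slack)

Optimal: x1 = 6, x2 = 3
Binding: C2, C3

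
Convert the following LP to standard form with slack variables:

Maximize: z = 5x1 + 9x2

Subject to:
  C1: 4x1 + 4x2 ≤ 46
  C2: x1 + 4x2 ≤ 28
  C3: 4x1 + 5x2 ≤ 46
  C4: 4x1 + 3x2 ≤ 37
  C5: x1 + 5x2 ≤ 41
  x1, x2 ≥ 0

max z = 5x1 + 9x2

s.t.
  4x1 + 4x2 + s1 = 46
  x1 + 4x2 + s2 = 28
  4x1 + 5x2 + s3 = 46
  4x1 + 3x2 + s4 = 37
  x1 + 5x2 + s5 = 41
  x1, x2, s1, s2, s3, s4, s5 ≥ 0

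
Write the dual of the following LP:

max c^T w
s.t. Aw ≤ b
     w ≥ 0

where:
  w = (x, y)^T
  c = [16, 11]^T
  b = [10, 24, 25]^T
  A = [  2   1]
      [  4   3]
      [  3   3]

Primal max cᵀx s.t. Ax ≤ b, x ≥ 0  →  Dual min bᵀy s.t. Aᵀy ≥ c, y ≥ 0.

Minimize: z = 10y1 + 24y2 + 25y3

Subject to:
  2y1 + 4y2 + 3y3 ≥ 16
  y1 + 3y2 + 3y3 ≥ 11
  y1, y2, y3 ≥ 0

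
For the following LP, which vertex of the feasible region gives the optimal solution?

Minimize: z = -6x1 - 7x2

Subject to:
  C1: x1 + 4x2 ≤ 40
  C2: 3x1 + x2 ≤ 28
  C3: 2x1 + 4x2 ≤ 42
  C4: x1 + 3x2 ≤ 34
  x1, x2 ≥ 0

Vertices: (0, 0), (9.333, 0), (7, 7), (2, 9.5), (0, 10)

Evaluate the objective at each vertex of the feasible region:
  z(0, 0) = 0
  z(9.333, 0) = -56
  z(7, 7) = -91  ←
  z(2, 9.5) = -78.5
  z(0, 10) = -70
The minimum is at x1 = 7, x2 = 7.

(7, 7)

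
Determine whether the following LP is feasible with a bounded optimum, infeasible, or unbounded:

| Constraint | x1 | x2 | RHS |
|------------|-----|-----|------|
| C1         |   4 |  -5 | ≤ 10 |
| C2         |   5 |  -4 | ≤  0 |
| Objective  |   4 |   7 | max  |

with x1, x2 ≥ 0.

Unbounded (objective can increase without bound)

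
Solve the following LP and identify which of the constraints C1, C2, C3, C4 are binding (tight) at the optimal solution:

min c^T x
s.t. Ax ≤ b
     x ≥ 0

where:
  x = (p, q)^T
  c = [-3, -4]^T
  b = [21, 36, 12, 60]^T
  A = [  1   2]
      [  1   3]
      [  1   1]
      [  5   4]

At p = 3, q = 9, compute slack b - a·x for each constraint:
  C1: 21 − 21 = 0  (binding)
  C2: 36 − 30 = 6  (slack)
  C3: 12 − 12 = 0  (binding)
  C4: 60 − 51 = 9  (slack)

Optimal: p = 3, q = 9
Binding: C1, C3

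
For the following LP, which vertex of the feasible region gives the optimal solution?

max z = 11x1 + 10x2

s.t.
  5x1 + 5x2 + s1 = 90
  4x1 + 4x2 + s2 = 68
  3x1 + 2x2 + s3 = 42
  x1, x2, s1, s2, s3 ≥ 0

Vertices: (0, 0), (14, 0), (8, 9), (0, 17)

Evaluate the objective at each vertex of the feasible region:
  z(0, 0) = 0
  z(14, 0) = 154
  z(8, 9) = 178  ←
  z(0, 17) = 170
The maximum is at x1 = 8, x2 = 9.

(8, 9)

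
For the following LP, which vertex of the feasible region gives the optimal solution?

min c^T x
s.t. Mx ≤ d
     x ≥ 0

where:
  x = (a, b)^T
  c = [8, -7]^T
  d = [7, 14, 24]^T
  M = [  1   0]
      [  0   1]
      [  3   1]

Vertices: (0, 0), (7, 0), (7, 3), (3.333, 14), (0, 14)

Evaluate the objective at each vertex of the feasible region:
  z(0, 0) = 0
  z(7, 0) = 56
  z(7, 3) = 35
  z(3.333, 14) = -71.33
  z(0, 14) = -98  ←
The minimum is at a = 0, b = 14.

(0, 14)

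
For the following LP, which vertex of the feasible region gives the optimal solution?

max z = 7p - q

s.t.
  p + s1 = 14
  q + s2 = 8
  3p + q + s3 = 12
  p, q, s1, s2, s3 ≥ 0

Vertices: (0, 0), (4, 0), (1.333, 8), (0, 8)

Evaluate the objective at each vertex of the feasible region:
  z(0, 0) = 0
  z(4, 0) = 28  ←
  z(1.333, 8) = 1.333
  z(0, 8) = -8
The maximum is at p = 4, q = 0.

(4, 0)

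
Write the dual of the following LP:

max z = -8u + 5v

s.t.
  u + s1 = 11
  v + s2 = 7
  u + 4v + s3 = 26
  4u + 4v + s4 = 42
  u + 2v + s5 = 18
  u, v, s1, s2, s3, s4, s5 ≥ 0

Primal max cᵀx s.t. Ax ≤ b, x ≥ 0  →  Dual min bᵀy s.t. Aᵀy ≥ c, y ≥ 0.

Minimize: z = 11y1 + 7y2 + 26y3 + 42y4 + 18y5

Subject to:
  y1 + y3 + 4y4 + y5 ≥ -8
  y2 + 4y3 + 4y4 + 2y5 ≥ 5
  y1, y2, y3, y4, y5 ≥ 0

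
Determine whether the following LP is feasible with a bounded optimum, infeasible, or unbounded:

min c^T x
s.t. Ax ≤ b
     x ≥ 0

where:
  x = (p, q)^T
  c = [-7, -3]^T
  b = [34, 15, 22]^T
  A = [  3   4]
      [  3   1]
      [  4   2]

Feasible with a bounded optimal solution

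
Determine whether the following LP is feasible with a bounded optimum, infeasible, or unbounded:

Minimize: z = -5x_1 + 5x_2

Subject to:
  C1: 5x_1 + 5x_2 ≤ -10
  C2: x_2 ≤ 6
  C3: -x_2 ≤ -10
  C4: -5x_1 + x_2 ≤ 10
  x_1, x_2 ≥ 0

Infeasible (no feasible solution exists)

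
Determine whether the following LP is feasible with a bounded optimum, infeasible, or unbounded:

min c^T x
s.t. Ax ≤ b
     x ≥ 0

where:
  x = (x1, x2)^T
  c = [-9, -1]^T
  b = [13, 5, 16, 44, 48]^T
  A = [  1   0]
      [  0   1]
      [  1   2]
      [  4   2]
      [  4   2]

Feasible with a bounded optimal solution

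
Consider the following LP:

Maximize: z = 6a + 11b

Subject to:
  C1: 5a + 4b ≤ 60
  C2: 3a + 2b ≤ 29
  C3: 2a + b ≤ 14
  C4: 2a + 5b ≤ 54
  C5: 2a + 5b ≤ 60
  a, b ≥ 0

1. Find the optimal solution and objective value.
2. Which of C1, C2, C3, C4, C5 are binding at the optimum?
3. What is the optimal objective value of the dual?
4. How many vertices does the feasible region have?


1. a = 2, b = 10, z = 122
2. C3, C4
3. 122
4. 4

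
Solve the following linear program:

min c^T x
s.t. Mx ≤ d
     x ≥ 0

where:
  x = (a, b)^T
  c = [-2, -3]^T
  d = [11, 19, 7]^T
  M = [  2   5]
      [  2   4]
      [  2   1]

Evaluate the objective at each vertex of the feasible region:
  z(0, 0) = 0
  z(3.5, 0) = -7
  z(3, 1) = -9  ←
  z(0, 2.2) = -6.6
The minimum is at a = 3, b = 1.

a = 3, b = 1, z = -9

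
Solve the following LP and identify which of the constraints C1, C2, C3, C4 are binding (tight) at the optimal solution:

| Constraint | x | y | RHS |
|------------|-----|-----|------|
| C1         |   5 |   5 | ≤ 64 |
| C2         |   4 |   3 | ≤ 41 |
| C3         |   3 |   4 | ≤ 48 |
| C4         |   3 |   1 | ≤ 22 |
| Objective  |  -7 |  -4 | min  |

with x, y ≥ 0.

At x = 5, y = 7, compute slack b - a·x for each constraint:
  C1: 64 − 60 = 4  (slack)
  C2: 41 − 41 = 0  (binding)
  C3: 48 − 43 = 5  (slack)
  C4: 22 − 22 = 0  (binding)

Optimal: x = 5, y = 7
Binding: C2, C4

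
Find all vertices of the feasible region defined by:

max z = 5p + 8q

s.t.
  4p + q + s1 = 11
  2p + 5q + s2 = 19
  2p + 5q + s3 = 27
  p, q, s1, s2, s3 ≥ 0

(0, 0), (2.75, 0), (2, 3), (0, 3.8)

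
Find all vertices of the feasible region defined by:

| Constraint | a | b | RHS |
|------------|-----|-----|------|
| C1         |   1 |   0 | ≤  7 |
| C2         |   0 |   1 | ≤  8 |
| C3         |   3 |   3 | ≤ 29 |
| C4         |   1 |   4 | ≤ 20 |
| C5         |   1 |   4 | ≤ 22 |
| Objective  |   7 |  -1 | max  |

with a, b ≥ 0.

(0, 0), (7, 0), (7, 2.667), (6.222, 3.444), (0, 5)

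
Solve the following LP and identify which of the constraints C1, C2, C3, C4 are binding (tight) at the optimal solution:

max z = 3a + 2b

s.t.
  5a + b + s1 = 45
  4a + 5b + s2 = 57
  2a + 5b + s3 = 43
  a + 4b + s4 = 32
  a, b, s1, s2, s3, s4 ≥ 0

At a = 8, b = 5, compute slack b - a·x for each constraint:
  C1: 45 − 45 = 0  (binding)
  C2: 57 − 57 = 0  (binding)
  C3: 43 − 41 = 2  (slack)
  C4: 32 − 28 = 4  (slack)

Optimal: a = 8, b = 5
Binding: C1, C2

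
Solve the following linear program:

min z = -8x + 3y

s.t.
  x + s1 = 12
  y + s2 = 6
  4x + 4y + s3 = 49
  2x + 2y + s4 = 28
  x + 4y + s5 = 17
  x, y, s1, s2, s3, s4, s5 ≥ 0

Evaluate the objective at each vertex of the feasible region:
  z(0, 0) = 0
  z(12, 0) = -96  ←
  z(12, 0.25) = -95.25
  z(10.67, 1.583) = -80.58
  z(0, 4.25) = 12.75
The minimum is at x = 12, y = 0.

x = 12, y = 0, z = -96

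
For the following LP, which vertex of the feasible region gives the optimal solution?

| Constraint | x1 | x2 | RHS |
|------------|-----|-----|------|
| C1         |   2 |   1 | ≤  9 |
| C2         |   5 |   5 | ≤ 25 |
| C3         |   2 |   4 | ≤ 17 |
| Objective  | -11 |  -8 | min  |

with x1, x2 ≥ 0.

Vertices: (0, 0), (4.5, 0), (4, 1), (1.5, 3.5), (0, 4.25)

Evaluate the objective at each vertex of the feasible region:
  z(0, 0) = 0
  z(4.5, 0) = -49.5
  z(4, 1) = -52  ←
  z(1.5, 3.5) = -44.5
  z(0, 4.25) = -34
The minimum is at x1 = 4, x2 = 1.

(4, 1)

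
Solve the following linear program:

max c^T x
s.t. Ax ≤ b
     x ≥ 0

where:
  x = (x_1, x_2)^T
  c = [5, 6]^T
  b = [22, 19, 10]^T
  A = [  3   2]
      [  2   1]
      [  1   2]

Evaluate the objective at each vertex of the feasible region:
  z(0, 0) = 0
  z(7.333, 0) = 36.67
  z(6, 2) = 42  ←
  z(0, 5) = 30
The maximum is at x_1 = 6, x_2 = 2.

x_1 = 6, x_2 = 2, z = 42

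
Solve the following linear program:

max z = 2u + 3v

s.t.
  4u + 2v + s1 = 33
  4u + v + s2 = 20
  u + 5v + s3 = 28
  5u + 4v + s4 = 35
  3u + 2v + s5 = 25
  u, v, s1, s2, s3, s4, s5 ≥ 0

Evaluate the objective at each vertex of the feasible region:
  z(0, 0) = 0
  z(5, 0) = 10
  z(4.091, 3.636) = 19.09
  z(3, 5) = 21  ←
  z(0, 5.6) = 16.8
The maximum is at u = 3, v = 5.

u = 3, v = 5, z = 21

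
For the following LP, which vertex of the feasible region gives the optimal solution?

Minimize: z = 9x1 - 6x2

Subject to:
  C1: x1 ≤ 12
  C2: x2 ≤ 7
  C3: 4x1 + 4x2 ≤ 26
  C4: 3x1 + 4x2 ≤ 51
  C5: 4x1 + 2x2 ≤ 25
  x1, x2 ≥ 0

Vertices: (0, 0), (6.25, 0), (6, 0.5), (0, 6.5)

Evaluate the objective at each vertex of the feasible region:
  z(0, 0) = 0
  z(6.25, 0) = 56.25
  z(6, 0.5) = 51
  z(0, 6.5) = -39  ←
The minimum is at x1 = 0, x2 = 6.5.

(0, 6.5)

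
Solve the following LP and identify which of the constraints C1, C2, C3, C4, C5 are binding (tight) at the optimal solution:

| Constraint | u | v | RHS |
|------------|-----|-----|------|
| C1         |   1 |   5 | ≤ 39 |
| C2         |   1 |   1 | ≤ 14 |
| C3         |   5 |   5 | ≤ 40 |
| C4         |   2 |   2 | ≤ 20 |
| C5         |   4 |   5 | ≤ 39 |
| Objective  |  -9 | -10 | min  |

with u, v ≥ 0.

At u = 1, v = 7, compute slack b - a·x for each constraint:
  C1: 39 − 36 = 3  (slack)
  C2: 14 − 8 = 6  (slack)
  C3: 40 − 40 = 0  (binding)
  C4: 20 − 16 = 4  (slack)
  C5: 39 − 39 = 0  (binding)

Optimal: u = 1, v = 7
Binding: C3, C5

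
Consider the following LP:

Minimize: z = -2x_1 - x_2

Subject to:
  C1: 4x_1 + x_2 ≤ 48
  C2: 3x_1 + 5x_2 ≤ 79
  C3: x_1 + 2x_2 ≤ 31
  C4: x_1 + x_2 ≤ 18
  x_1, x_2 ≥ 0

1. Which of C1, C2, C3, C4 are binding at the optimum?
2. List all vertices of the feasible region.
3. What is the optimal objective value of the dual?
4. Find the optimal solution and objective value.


1. C1, C4
2. (0, 0), (12, 0), (10, 8), (5.5, 12.5), (3, 14), (0, 15.5)
3. -28
4. x_1 = 10, x_2 = 8, z = -28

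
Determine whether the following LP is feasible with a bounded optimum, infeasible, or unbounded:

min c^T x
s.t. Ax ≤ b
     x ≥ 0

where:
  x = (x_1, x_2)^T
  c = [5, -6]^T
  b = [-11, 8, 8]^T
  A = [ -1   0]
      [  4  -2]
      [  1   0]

Infeasible (no feasible solution exists)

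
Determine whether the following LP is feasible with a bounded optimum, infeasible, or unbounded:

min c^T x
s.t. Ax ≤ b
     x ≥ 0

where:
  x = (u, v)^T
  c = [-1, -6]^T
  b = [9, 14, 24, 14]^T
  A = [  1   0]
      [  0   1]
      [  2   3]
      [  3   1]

Feasible with a bounded optimal solution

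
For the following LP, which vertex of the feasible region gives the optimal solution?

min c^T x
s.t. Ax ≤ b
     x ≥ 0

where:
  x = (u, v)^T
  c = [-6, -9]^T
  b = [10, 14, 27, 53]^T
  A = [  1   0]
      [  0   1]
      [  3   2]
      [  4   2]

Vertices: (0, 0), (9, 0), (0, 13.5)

Evaluate the objective at each vertex of the feasible region:
  z(0, 0) = 0
  z(9, 0) = -54
  z(0, 13.5) = -121.5  ←
The minimum is at u = 0, v = 13.5.

(0, 13.5)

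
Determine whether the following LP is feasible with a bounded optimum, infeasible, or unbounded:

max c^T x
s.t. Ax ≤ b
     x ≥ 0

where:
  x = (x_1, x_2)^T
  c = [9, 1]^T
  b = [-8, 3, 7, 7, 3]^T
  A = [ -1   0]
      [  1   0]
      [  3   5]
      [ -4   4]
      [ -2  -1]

Infeasible (no feasible solution exists)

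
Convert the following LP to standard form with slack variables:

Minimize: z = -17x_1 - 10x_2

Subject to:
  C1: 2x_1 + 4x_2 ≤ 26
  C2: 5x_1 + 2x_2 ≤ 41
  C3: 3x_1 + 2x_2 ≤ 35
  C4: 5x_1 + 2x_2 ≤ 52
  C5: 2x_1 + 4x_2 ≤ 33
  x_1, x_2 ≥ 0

min z = -17x_1 - 10x_2

s.t.
  2x_1 + 4x_2 + s1 = 26
  5x_1 + 2x_2 + s2 = 41
  3x_1 + 2x_2 + s3 = 35
  5x_1 + 2x_2 + s4 = 52
  2x_1 + 4x_2 + s5 = 33
  x_1, x_2, s1, s2, s3, s4, s5 ≥ 0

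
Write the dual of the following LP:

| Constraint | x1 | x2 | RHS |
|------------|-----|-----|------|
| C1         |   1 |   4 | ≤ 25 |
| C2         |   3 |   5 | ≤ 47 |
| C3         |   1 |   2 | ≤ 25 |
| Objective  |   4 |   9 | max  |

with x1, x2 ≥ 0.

Primal max cᵀx s.t. Ax ≤ b, x ≥ 0  →  Dual min bᵀy s.t. Aᵀy ≥ c, y ≥ 0.

Minimize: z = 25y1 + 47y2 + 25y3

Subject to:
  y1 + 3y2 + y3 ≥ 4
  4y1 + 5y2 + 2y3 ≥ 9
  y1, y2, y3 ≥ 0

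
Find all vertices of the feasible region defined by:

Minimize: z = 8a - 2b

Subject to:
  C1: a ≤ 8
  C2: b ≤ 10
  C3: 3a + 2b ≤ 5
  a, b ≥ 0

(0, 0), (1.667, 0), (0, 2.5)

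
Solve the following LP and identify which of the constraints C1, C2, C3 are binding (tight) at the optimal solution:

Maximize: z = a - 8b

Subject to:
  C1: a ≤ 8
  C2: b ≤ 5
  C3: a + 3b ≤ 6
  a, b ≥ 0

At a = 6, b = 0, compute slack b - a·x for each constraint:
  C1: 8 − 6 = 2  (slack)
  C2: 5 − 0 = 5  (slack)
  C3: 6 − 6 = 0  (binding)

Optimal: a = 6, b = 0
Binding: C3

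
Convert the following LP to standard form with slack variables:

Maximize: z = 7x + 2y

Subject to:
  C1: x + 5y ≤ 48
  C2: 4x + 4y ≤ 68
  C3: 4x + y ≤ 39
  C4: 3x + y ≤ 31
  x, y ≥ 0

max z = 7x + 2y

s.t.
  x + 5y + s1 = 48
  4x + 4y + s2 = 68
  4x + y + s3 = 39
  3x + y + s4 = 31
  x, y, s1, s2, s3, s4 ≥ 0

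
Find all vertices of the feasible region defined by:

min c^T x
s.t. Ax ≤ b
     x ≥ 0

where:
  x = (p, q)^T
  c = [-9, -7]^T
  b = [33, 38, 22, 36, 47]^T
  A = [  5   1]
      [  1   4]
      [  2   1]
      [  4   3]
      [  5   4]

(0, 0), (6.6, 0), (5.727, 4.364), (3, 8), (2.25, 8.938), (0, 9.5)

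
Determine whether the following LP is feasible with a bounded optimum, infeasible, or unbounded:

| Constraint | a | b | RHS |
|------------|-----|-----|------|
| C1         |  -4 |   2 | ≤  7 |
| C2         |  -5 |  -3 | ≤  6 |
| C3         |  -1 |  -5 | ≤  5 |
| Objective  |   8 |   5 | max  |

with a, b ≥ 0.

Unbounded (objective can increase without bound)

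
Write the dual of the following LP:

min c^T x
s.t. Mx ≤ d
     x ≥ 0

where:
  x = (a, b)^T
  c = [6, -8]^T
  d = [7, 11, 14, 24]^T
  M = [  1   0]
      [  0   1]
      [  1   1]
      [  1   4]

Primal min cᵀx s.t. Ax ≤ b, x ≥ 0  →  Dual max −bᵀy s.t. Aᵀy ≥ −c, y ≥ 0.

Maximize: z = -7y1 - 11y2 - 14y3 - 24y4

Subject to:
  y1 + y3 + y4 ≥ -6
  y2 + y3 + 4y4 ≥ 8
  y1, y2, y3, y4 ≥ 0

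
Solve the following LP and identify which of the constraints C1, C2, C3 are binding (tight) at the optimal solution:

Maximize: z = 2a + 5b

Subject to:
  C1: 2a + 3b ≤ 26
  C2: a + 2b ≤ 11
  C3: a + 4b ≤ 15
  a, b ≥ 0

At a = 7, b = 2, compute slack b - a·x for each constraint:
  C1: 26 − 20 = 6  (slack)
  C2: 11 − 11 = 0  (binding)
  C3: 15 − 15 = 0  (binding)

Optimal: a = 7, b = 2
Binding: C2, C3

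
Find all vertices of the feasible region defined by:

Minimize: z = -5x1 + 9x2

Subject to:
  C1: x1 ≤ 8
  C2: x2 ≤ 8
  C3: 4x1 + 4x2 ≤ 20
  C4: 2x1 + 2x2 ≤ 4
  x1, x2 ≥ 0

(0, 0), (2, 0), (0, 2)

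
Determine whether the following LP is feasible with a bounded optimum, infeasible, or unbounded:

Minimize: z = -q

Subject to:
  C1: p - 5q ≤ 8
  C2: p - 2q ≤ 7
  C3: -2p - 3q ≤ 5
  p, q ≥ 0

Unbounded (objective can decrease without bound)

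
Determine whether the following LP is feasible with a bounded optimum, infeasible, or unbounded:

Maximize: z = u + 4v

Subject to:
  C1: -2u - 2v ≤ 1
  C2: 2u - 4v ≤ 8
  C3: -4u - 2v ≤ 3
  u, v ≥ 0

Unbounded (objective can increase without bound)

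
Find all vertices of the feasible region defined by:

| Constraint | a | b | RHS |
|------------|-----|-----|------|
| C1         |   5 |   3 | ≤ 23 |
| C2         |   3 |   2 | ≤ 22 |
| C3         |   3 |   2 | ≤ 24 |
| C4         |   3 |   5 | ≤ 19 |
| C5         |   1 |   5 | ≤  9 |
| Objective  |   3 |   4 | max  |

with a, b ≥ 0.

(0, 0), (4.6, 0), (4, 1), (0, 1.8)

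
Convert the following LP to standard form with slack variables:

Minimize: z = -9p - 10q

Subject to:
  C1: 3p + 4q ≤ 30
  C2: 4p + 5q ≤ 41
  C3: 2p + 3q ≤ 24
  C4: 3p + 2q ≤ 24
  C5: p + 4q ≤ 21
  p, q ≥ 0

min z = -9p - 10q

s.t.
  3p + 4q + s1 = 30
  4p + 5q + s2 = 41
  2p + 3q + s3 = 24
  3p + 2q + s4 = 24
  p + 4q + s5 = 21
  p, q, s1, s2, s3, s4, s5 ≥ 0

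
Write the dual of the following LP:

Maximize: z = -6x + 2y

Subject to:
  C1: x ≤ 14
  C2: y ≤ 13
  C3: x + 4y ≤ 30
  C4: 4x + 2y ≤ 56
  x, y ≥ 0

Primal max cᵀx s.t. Ax ≤ b, x ≥ 0  →  Dual min bᵀy s.t. Aᵀy ≥ c, y ≥ 0.

Minimize: z = 14y1 + 13y2 + 30y3 + 56y4

Subject to:
  y1 + y3 + 4y4 ≥ -6
  y2 + 4y3 + 2y4 ≥ 2
  y1, y2, y3, y4 ≥ 0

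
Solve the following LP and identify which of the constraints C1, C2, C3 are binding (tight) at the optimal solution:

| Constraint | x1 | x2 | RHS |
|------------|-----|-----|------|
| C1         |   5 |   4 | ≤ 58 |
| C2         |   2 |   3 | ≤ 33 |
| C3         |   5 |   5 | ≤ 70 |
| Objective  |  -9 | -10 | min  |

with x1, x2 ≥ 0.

At x1 = 6, x2 = 7, compute slack b - a·x for each constraint:
  C1: 58 − 58 = 0  (binding)
  C2: 33 − 33 = 0  (binding)
  C3: 70 − 65 = 5  (slack)

Optimal: x1 = 6, x2 = 7
Binding: C1, C2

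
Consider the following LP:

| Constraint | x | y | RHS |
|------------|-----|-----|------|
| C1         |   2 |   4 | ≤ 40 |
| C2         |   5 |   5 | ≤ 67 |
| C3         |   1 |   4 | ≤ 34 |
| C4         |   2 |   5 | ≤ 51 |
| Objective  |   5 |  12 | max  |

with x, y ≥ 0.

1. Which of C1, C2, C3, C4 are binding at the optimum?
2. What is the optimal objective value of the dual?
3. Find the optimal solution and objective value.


1. C1, C3
2. 114
3. x = 6, y = 7, z = 114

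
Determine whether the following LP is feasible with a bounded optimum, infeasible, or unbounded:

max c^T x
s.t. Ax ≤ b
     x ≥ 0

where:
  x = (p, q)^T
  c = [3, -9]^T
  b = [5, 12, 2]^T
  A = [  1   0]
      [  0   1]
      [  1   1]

Feasible with a bounded optimal solution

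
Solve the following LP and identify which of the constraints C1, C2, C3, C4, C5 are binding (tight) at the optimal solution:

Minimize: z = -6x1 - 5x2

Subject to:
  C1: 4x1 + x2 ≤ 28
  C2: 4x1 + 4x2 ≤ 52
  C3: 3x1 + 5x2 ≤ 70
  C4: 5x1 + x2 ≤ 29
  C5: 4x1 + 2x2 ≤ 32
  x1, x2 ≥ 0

At x1 = 3, x2 = 10, compute slack b - a·x for each constraint:
  C1: 28 − 22 = 6  (slack)
  C2: 52 − 52 = 0  (binding)
  C3: 70 − 59 = 11  (slack)
  C4: 29 − 25 = 4  (slack)
  C5: 32 − 32 = 0  (binding)

Optimal: x1 = 3, x2 = 10
Binding: C2, C5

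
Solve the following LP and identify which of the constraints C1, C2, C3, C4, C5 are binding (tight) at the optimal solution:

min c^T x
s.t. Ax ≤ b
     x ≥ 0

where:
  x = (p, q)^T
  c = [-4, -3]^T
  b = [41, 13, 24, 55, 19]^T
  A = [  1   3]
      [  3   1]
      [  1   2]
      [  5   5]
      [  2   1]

At p = 1, q = 10, compute slack b - a·x for each constraint:
  C1: 41 − 31 = 10  (slack)
  C2: 13 − 13 = 0  (binding)
  C3: 24 − 21 = 3  (slack)
  C4: 55 − 55 = 0  (binding)
  C5: 19 − 12 = 7  (slack)

Optimal: p = 1, q = 10
Binding: C2, C4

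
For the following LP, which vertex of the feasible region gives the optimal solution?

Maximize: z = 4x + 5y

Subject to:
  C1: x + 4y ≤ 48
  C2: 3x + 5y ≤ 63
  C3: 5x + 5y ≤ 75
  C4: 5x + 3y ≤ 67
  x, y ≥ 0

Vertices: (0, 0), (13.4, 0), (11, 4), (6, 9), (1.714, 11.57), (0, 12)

Evaluate the objective at each vertex of the feasible region:
  z(0, 0) = 0
  z(13.4, 0) = 53.6
  z(11, 4) = 64
  z(6, 9) = 69  ←
  z(1.714, 11.57) = 64.71
  z(0, 12) = 60
The maximum is at x = 6, y = 9.

(6, 9)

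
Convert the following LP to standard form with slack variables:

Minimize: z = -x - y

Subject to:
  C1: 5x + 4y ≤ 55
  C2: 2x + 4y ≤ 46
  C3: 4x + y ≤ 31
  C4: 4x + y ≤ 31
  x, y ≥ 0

min z = -x - y

s.t.
  5x + 4y + s1 = 55
  2x + 4y + s2 = 46
  4x + y + s3 = 31
  4x + y + s4 = 31
  x, y, s1, s2, s3, s4 ≥ 0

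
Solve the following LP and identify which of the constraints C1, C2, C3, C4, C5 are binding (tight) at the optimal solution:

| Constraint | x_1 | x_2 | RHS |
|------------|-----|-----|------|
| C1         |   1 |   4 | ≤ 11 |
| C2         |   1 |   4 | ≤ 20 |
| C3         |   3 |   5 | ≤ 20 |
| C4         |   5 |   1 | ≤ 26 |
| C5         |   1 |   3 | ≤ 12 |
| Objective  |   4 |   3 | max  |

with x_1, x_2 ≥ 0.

At x_1 = 5, x_2 = 1, compute slack b - a·x for each constraint:
  C1: 11 − 9 = 2  (slack)
  C2: 20 − 9 = 11  (slack)
  C3: 20 − 20 = 0  (binding)
  C4: 26 − 26 = 0  (binding)
  C5: 12 − 8 = 4  (slack)

Optimal: x_1 = 5, x_2 = 1
Binding: C3, C4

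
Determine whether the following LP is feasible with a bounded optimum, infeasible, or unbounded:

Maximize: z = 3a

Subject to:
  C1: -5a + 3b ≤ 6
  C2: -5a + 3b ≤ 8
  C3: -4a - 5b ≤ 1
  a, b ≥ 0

Unbounded (objective can increase without bound)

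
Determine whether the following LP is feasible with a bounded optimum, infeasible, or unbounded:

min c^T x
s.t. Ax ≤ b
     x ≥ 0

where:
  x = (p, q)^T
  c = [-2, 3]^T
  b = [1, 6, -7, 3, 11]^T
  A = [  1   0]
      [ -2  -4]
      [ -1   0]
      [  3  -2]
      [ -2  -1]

Infeasible (no feasible solution exists)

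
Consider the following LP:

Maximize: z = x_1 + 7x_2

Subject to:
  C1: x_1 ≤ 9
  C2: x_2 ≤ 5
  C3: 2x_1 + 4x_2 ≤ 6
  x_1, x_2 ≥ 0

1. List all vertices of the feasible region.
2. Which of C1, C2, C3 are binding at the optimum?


1. (0, 0), (3, 0), (0, 1.5)
2. C3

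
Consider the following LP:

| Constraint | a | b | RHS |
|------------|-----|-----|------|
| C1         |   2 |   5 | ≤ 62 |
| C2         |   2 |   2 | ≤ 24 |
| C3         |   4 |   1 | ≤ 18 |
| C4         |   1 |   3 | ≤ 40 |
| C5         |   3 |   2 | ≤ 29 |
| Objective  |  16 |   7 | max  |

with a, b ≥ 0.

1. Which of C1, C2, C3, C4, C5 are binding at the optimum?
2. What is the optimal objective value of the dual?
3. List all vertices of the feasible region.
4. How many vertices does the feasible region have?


1. C2, C3
2. 102
3. (0, 0), (4.5, 0), (2, 10), (0, 12)
4. 4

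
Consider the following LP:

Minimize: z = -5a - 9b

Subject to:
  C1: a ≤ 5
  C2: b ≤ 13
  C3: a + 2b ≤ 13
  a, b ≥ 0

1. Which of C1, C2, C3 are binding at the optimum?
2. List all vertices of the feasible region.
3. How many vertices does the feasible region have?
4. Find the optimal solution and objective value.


1. C1, C3
2. (0, 0), (5, 0), (5, 4), (0, 6.5)
3. 4
4. a = 5, b = 4, z = -61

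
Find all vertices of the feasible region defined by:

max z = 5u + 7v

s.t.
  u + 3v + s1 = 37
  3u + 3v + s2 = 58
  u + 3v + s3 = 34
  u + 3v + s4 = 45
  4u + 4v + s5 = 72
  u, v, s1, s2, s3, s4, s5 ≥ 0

(0, 0), (18, 0), (10, 8), (0, 11.33)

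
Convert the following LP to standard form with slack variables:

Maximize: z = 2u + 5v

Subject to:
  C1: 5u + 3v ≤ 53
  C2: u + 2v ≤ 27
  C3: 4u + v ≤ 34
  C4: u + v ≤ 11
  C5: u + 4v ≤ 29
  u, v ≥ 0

max z = 2u + 5v

s.t.
  5u + 3v + s1 = 53
  u + 2v + s2 = 27
  4u + v + s3 = 34
  u + v + s4 = 11
  u + 4v + s5 = 29
  u, v, s1, s2, s3, s4, s5 ≥ 0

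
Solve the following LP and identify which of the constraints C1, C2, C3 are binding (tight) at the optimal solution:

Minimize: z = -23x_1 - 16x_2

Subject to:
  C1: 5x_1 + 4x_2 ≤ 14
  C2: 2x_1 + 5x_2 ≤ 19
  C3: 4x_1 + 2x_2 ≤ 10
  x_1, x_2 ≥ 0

At x_1 = 2, x_2 = 1, compute slack b - a·x for each constraint:
  C1: 14 − 14 = 0  (binding)
  C2: 19 − 9 = 10  (slack)
  C3: 10 − 10 = 0  (binding)

Optimal: x_1 = 2, x_2 = 1
Binding: C1, C3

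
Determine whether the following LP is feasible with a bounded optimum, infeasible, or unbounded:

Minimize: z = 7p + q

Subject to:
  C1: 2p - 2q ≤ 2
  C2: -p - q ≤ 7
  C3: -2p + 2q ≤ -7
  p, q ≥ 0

Infeasible (no feasible solution exists)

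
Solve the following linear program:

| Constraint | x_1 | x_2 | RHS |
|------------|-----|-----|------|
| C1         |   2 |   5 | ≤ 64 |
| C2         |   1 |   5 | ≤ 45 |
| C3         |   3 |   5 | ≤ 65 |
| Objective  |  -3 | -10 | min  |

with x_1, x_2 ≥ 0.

Evaluate the objective at each vertex of the feasible region:
  z(0, 0) = 0
  z(21.67, 0) = -65
  z(10, 7) = -100  ←
  z(0, 9) = -90
The minimum is at x_1 = 10, x_2 = 7.

x_1 = 10, x_2 = 7, z = -100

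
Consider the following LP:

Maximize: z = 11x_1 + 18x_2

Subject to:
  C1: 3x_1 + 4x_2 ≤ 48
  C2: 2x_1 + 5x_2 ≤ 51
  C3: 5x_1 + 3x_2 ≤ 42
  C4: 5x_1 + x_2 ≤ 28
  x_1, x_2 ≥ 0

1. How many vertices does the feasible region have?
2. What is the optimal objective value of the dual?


1. 5
2. 195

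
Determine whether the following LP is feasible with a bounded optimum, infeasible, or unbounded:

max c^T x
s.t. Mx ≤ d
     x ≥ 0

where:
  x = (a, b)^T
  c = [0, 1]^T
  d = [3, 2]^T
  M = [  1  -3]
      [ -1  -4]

Unbounded (objective can increase without bound)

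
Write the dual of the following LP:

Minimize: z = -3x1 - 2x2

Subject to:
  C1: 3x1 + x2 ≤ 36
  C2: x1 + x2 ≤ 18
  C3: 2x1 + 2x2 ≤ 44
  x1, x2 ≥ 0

Primal min cᵀx s.t. Ax ≤ b, x ≥ 0  →  Dual max −bᵀy s.t. Aᵀy ≥ −c, y ≥ 0.

Maximize: z = -36y1 - 18y2 - 44y3

Subject to:
  3y1 + y2 + 2y3 ≥ 3
  y1 + y2 + 2y3 ≥ 2
  y1, y2, y3 ≥ 0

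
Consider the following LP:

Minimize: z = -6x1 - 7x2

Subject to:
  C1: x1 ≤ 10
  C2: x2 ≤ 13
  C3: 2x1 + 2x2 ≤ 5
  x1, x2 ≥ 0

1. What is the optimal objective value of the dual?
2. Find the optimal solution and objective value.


1. -17.5
2. x1 = 0, x2 = 2.5, z = -17.5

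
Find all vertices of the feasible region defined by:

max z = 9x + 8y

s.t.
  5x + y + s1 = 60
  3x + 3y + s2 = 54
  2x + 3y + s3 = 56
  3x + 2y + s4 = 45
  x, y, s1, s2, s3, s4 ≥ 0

(0, 0), (12, 0), (10.71, 6.429), (9, 9), (0, 18)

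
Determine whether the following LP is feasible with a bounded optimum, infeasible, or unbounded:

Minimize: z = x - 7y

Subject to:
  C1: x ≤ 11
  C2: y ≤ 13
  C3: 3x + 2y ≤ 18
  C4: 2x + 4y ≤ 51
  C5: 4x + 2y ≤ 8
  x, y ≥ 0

Feasible with a bounded optimal solution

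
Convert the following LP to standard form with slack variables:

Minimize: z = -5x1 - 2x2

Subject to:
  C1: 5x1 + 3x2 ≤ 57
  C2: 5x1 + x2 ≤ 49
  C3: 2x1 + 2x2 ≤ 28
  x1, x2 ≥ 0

min z = -5x1 - 2x2

s.t.
  5x1 + 3x2 + s1 = 57
  5x1 + x2 + s2 = 49
  2x1 + 2x2 + s3 = 28
  x1, x2, s1, s2, s3 ≥ 0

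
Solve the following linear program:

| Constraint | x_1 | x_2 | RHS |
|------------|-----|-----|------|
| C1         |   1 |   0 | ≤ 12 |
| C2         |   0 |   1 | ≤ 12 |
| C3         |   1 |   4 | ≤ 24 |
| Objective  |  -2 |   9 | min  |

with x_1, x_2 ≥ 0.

Evaluate the objective at each vertex of the feasible region:
  z(0, 0) = 0
  z(12, 0) = -24  ←
  z(12, 3) = 3
  z(0, 6) = 54
The minimum is at x_1 = 12, x_2 = 0.

x_1 = 12, x_2 = 0, z = -24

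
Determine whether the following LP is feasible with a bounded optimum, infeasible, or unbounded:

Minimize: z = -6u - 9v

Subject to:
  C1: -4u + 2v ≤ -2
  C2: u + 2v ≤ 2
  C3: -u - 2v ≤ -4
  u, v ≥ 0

Infeasible (no feasible solution exists)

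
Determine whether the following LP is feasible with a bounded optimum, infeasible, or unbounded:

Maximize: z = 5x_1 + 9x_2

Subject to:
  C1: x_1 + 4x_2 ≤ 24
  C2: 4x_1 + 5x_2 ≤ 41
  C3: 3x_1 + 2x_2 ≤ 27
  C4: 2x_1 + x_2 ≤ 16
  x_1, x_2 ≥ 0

Feasible with a bounded optimal solution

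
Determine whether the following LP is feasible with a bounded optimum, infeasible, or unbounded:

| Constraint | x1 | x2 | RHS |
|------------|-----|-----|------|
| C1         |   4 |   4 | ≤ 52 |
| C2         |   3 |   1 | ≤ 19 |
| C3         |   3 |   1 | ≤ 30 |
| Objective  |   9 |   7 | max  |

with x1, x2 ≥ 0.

Feasible with a bounded optimal solution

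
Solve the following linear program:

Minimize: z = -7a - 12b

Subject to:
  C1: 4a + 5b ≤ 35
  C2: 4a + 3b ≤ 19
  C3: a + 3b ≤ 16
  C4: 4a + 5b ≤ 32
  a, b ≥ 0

Evaluate the objective at each vertex of the feasible region:
  z(0, 0) = 0
  z(4.75, 0) = -33.25
  z(1, 5) = -67  ←
  z(0, 5.333) = -64
The minimum is at a = 1, b = 5.

a = 1, b = 5, z = -67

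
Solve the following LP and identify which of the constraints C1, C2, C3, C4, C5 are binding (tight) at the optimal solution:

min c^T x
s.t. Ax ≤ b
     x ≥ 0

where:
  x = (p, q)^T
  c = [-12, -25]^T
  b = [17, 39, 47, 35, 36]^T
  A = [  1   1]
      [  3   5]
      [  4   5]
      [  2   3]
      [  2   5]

At p = 3, q = 6, compute slack b - a·x for each constraint:
  C1: 17 − 9 = 8  (slack)
  C2: 39 − 39 = 0  (binding)
  C3: 47 − 42 = 5  (slack)
  C4: 35 − 24 = 11  (slack)
  C5: 36 − 36 = 0  (binding)

Optimal: p = 3, q = 6
Binding: C2, C5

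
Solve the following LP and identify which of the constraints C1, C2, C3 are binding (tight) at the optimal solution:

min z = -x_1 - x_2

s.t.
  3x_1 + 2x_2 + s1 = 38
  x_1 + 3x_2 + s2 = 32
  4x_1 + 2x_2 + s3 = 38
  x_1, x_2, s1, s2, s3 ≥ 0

At x_1 = 5, x_2 = 9, compute slack b - a·x for each constraint:
  C1: 38 − 33 = 5  (slack)
  C2: 32 − 32 = 0  (binding)
  C3: 38 − 38 = 0  (binding)

Optimal: x_1 = 5, x_2 = 9
Binding: C2, C3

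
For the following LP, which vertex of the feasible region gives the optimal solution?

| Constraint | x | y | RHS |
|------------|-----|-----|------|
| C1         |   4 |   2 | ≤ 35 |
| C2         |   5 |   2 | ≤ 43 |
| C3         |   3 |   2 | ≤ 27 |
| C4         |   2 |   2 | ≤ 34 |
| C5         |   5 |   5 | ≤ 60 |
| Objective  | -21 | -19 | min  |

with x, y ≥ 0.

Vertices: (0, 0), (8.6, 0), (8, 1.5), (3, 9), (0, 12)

Evaluate the objective at each vertex of the feasible region:
  z(0, 0) = 0
  z(8.6, 0) = -180.6
  z(8, 1.5) = -196.5
  z(3, 9) = -234  ←
  z(0, 12) = -228
The minimum is at x = 3, y = 9.

(3, 9)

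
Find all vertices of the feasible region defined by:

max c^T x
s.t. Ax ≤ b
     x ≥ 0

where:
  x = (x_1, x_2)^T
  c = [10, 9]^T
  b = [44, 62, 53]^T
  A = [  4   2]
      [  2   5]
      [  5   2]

(0, 0), (10.6, 0), (9, 4), (6, 10), (0, 12.4)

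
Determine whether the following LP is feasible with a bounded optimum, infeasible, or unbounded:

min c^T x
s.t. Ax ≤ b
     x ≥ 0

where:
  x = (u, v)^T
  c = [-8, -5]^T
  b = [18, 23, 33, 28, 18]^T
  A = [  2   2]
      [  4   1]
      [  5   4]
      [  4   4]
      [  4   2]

Feasible with a bounded optimal solution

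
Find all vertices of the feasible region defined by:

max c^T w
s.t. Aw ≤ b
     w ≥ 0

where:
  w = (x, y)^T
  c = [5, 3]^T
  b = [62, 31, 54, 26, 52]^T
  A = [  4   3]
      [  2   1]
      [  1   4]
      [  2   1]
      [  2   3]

(0, 0), (13, 0), (8, 10), (6.615, 11.85), (0, 13.5)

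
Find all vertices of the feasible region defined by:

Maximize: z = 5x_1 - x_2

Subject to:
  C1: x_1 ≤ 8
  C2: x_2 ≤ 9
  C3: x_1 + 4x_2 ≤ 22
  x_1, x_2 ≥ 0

(0, 0), (8, 0), (8, 3.5), (0, 5.5)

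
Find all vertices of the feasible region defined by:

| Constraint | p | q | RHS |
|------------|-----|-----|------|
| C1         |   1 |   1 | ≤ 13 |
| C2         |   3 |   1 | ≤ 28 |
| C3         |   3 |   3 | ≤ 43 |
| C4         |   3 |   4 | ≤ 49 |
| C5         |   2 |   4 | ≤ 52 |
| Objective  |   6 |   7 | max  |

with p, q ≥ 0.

(0, 0), (9.333, 0), (7.5, 5.5), (3, 10), (0, 12.25)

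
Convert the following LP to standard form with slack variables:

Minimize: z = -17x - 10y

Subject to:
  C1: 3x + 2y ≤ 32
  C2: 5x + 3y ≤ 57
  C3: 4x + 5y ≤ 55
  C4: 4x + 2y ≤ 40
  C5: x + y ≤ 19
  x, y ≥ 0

min z = -17x - 10y

s.t.
  3x + 2y + s1 = 32
  5x + 3y + s2 = 57
  4x + 5y + s3 = 55
  4x + 2y + s4 = 40
  x + y + s5 = 19
  x, y, s1, s2, s3, s4, s5 ≥ 0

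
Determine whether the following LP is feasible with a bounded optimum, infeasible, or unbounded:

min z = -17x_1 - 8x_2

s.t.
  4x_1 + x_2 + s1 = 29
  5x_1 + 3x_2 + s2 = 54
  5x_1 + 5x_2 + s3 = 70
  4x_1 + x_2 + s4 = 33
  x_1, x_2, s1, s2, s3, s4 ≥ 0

Feasible with a bounded optimal solution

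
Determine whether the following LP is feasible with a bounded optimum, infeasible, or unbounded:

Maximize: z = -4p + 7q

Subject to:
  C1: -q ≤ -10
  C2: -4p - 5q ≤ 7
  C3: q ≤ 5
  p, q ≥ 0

Infeasible (no feasible solution exists)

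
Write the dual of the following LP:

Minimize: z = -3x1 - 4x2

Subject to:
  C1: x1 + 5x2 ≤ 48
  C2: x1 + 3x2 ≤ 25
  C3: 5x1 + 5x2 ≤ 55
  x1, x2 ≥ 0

Primal min cᵀx s.t. Ax ≤ b, x ≥ 0  →  Dual max −bᵀy s.t. Aᵀy ≥ −c, y ≥ 0.

Maximize: z = -48y1 - 25y2 - 55y3

Subject to:
  y1 + y2 + 5y3 ≥ 3
  5y1 + 3y2 + 5y3 ≥ 4
  y1, y2, y3 ≥ 0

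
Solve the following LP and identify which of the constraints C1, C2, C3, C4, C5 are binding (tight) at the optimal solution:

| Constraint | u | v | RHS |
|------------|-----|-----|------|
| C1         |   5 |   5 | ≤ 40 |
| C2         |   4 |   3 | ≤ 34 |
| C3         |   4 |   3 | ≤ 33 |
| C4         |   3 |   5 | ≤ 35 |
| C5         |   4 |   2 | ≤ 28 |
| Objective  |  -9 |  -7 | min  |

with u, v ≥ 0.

At u = 6, v = 2, compute slack b - a·x for each constraint:
  C1: 40 − 40 = 0  (binding)
  C2: 34 − 30 = 4  (slack)
  C3: 33 − 30 = 3  (slack)
  C4: 35 − 28 = 7  (slack)
  C5: 28 − 28 = 0  (binding)

Optimal: u = 6, v = 2
Binding: C1, C5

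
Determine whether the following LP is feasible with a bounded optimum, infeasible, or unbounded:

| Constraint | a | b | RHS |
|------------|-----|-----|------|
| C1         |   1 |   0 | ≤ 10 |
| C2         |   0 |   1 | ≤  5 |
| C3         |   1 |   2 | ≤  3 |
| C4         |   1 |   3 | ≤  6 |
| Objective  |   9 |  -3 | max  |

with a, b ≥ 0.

Feasible with a bounded optimal solution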